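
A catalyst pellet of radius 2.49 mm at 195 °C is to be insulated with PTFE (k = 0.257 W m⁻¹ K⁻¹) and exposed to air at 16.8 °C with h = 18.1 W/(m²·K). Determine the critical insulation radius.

For a sphere, r_cr = 2k_ins/h = 2·0.257/18.1 = 0.0284 m = 2.84 cm

r_cr = 2.84 cm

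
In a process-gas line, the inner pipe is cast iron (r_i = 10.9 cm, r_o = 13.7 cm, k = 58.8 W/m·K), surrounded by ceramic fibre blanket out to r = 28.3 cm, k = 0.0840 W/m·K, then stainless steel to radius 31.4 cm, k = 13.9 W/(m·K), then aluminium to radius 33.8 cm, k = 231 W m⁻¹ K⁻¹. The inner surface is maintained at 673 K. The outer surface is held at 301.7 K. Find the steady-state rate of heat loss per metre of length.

Resistance network (inner→outer):
  R'_cast iron = ln(0.137/0.109)/(2πk) = 0.2286/(2π·58.8) = 6.188×10^-4 m·K/W
  R'_ceramic fibre blanket = ln(0.283/0.137)/(2πk) = 0.7255/(2π·0.0840) = 1.375 m·K/W
  R'_stainless steel = ln(0.314/0.283)/(2πk) = 0.1039/(2π·13.9) = 0.001190 m·K/W
  R'_aluminium = ln(0.338/0.314)/(2πk) = 0.07365/(2π·231) = 5.075×10^-5 m·K/W
ΣR = 6.188×10^-4 + 1.375 + 0.001190 + 5.075×10^-5 = 1.377 m·K/W
Q' = ΔT/ΣR = (673 K − 301.7 K)/1.377 = 270 W/m

Q' = 270 W/m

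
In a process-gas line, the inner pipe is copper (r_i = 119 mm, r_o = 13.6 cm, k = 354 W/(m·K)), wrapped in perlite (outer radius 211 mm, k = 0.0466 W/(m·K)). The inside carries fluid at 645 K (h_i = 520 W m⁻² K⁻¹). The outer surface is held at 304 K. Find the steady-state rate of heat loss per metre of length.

Treat each layer as a resistance in series:
  R'_conv,in = 1/(2πr h) = 1/(2π·0.119·520) = 0.002572 m·K/W
  R'_copper = ln(0.136/0.119)/(2πk) = 0.1335/(2π·354) = 6.003×10^-5 m·K/W
  R'_perlite = ln(0.211/0.136)/(2πk) = 0.4392/(2π·0.0466) = 1.500 m·K/W
ΣR = 0.002572 + 6.003×10^-5 + 1.500 = 1.503 m·K/W
Q' = ΔT/ΣR = (645 K − 304 K)/1.503 = 227 W/m

Q' = 227 W/m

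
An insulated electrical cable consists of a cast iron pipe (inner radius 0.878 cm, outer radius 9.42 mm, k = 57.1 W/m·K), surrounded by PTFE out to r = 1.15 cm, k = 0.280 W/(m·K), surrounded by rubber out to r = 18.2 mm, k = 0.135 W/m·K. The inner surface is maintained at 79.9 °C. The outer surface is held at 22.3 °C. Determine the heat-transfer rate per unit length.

Q' = 88.0 W/m

Series thermal resistances, inner to outer:
  R'_cast iron = ln(0.00942/0.00878)/(2πk) = 0.07036/(2π·57.1) = 1.961×10^-4 m·K/W
  R'_PTFE = ln(0.0115/0.00942)/(2πk) = 0.1995/(2π·0.280) = 0.1134 m·K/W
  R'_rubber = ln(0.0182/0.0115)/(2πk) = 0.4591/(2π·0.135) = 0.5412 m·K/W
ΣR = 1.961×10^-4 + 0.1134 + 0.5412 = 0.6548 m·K/W
Q' = ΔT/ΣR = (79.9 °C − 22.3 °C)/0.6548 = 88.0 W/m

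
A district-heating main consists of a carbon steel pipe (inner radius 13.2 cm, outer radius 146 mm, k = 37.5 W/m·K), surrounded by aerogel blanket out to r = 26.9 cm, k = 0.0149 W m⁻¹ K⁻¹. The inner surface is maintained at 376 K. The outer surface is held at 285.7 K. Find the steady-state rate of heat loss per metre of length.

Q' = 13.8 W/m

Resistance network (inner→outer):
  R'_carbon steel = ln(0.146/0.132)/(2πk) = 0.1008/(2π·37.5) = 4.278×10^-4 m·K/W
  R'_aerogel blanket = ln(0.269/0.146)/(2πk) = 0.6111/(2π·0.0149) = 6.528 m·K/W
ΣR = 4.278×10^-4 + 6.528 = 6.528 m·K/W
Q' = ΔT/ΣR = (376 K − 285.7 K)/6.528 = 13.8 W/m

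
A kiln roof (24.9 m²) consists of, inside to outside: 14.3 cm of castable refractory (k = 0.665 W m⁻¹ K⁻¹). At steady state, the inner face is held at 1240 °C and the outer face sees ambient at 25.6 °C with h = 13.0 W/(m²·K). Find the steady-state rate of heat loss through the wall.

Treat each layer as a resistance in series:
  R_castable refractory = L/(kA) = 0.143/(0.665·24.9) = 0.008636 K/W
  R_conv,out = 1/(hA) = 1/(13.0·24.9) = 0.003089 K/W
ΣR = 0.008636 + 0.003089 = 0.01172 K/W
Q = ΔT/ΣR = (1240 °C − 25.6 °C)/0.01172 = 1.04×10^5 W

Q = 1.04×10^5 W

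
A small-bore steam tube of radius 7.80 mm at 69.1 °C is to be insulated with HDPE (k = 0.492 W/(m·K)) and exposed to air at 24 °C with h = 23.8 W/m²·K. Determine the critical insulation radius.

r_cr = 2.07 cm

For a cylinder, r_cr = k_ins/h = 0.492/23.8 = 0.0207 m = 2.07 cm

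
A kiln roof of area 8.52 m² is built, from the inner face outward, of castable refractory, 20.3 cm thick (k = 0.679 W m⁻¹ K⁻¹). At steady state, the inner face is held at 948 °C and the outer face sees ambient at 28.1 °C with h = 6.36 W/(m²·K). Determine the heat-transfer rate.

Q = 17.2 kW

Series thermal resistances, inner to outer:
  R_castable refractory = L/(kA) = 0.203/(0.679·8.52) = 0.03509 K/W
  R_conv,out = 1/(hA) = 1/(6.36·8.52) = 0.01845 K/W
ΣR = 0.03509 + 0.01845 = 0.05354 K/W
Q = ΔT/ΣR = (948 °C − 28.1 °C)/0.05354 = 17200 W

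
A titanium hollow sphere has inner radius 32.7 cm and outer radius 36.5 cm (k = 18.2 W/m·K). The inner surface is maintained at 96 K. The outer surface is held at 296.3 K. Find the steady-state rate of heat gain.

Q = 4πk·ΔT/(1/r₁ − 1/r₂) = 4π × 18.2 × 200.3 / (1/0.327 − 1/0.365) = 1.44×10^5 W

Q = 1.44×10^5 W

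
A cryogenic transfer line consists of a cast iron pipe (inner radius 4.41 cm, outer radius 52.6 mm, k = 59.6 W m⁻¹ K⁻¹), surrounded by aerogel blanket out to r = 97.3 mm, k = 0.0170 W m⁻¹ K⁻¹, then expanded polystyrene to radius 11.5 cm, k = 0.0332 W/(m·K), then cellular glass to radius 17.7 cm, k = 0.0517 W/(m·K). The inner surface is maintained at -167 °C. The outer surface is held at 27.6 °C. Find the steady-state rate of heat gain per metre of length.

Q' = 24.7 W/m

Treat each layer as a resistance in series:
  R'_cast iron = ln(0.0526/0.0441)/(2πk) = 0.1763/(2π·59.6) = 4.707×10^-4 m·K/W
  R'_aerogel blanket = ln(0.0973/0.0526)/(2πk) = 0.6151/(2π·0.0170) = 5.758 m·K/W
  R'_expanded polystyrene = ln(0.115/0.0973)/(2πk) = 0.1671/(2π·0.0332) = 0.8012 m·K/W
  R'_cellular glass = ln(0.177/0.115)/(2πk) = 0.4312/(2π·0.0517) = 1.327 m·K/W
ΣR = 4.707×10^-4 + 5.758 + 0.8012 + 1.327 = 7.887 m·K/W
Q' = ΔT/ΣR = (-167 °C − 27.6 °C)/7.887 = -24.7 W/m
(Negative Q' ⇒ heat flows inward; heat gain = 24.7 W/m.)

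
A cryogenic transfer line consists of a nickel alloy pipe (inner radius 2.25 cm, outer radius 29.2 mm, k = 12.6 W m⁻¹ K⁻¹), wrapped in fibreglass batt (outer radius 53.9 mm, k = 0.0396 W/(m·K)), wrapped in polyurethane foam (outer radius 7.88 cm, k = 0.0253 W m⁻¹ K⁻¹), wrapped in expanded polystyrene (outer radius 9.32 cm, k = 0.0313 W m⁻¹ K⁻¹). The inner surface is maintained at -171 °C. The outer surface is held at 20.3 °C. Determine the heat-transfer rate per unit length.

Q' = 33.5 W/m

Series thermal resistances, inner to outer:
  R'_nickel alloy = ln(0.0292/0.0225)/(2πk) = 0.2607/(2π·12.6) = 0.003292 m·K/W
  R'_fibreglass batt = ln(0.0539/0.0292)/(2πk) = 0.6130/(2π·0.0396) = 2.464 m·K/W
  R'_polyurethane foam = ln(0.0788/0.0539)/(2πk) = 0.3798/(2π·0.0253) = 2.389 m·K/W
  R'_expanded polystyrene = ln(0.0932/0.0788)/(2πk) = 0.1678/(2π·0.0313) = 0.8534 m·K/W
ΣR = 0.003292 + 2.464 + 2.389 + 0.8534 = 5.710 m·K/W
Q' = ΔT/ΣR = (-171 °C − 20.3 °C)/5.710 = -33.5 W/m
(Negative Q' ⇒ heat flows inward; heat gain = 33.5 W/m.)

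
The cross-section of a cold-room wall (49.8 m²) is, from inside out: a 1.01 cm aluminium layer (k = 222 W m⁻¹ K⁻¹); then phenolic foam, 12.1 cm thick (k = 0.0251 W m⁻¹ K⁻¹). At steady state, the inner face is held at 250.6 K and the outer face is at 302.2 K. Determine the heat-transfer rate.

Series thermal resistances, inner to outer:
  R_aluminium = L/(kA) = 0.0101/(222·49.8) = 9.136×10^-7 K/W
  R_phenolic foam = L/(kA) = 0.121/(0.0251·49.8) = 0.09680 K/W
ΣR = 9.136×10^-7 + 0.09680 = 0.09680 K/W
Q = ΔT/ΣR = (250.6 K − 302.2 K)/0.09680 = -533 W
(Negative Q ⇒ heat flows inward; heat gain = 533 W.)

Q = 533 W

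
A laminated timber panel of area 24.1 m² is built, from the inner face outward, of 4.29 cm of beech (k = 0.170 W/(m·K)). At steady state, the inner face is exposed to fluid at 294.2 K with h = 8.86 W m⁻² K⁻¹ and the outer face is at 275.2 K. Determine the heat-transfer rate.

Treat each layer as a resistance in series:
  R_conv,in = 1/(hA) = 1/(8.86·24.1) = 0.004683 K/W
  R_beech = L/(kA) = 0.0429/(0.170·24.1) = 0.01047 K/W
ΣR = 0.004683 + 0.01047 = 0.01515 K/W
Q = ΔT/ΣR = (294.2 K − 275.2 K)/0.01515 = 1250 W

Q = 1250 W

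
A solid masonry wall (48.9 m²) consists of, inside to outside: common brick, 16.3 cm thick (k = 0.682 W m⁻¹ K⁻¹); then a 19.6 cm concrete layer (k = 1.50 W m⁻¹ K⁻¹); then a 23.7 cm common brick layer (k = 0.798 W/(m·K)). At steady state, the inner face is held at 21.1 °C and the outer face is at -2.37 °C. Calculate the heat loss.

Q = 1720 W

Resistance network (inner→outer):
  R_common brick = L/(kA) = 0.163/(0.682·48.9) = 0.004888 K/W
  R_concrete = L/(kA) = 0.196/(1.50·48.9) = 0.002672 K/W
  R_common brick = L/(kA) = 0.237/(0.798·48.9) = 0.006073 K/W
ΣR = 0.004888 + 0.002672 + 0.006073 = 0.01363 K/W
Q = ΔT/ΣR = (21.1 °C − -2.37 °C)/0.01363 = 1720 W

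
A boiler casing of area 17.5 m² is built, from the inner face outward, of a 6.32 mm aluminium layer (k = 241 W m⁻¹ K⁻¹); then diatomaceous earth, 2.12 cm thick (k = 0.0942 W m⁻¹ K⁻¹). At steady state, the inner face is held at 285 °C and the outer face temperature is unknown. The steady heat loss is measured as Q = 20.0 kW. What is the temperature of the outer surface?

T_out = 27.8 °C

Sum the resistances:
  R_aluminium = L/(kA) = 0.00632/(241·17.5) = 1.499×10^-6 K/W
  R_diatomaceous earth = L/(kA) = 0.0212/(0.0942·17.5) = 0.01286 K/W
ΣR = 0.01286 K/W
ΔT = Q·ΣR = 20000 × 0.01286 = 257.2 K
Heat flows outward, so T_out = T_in − ΔT = 285 − 257.2 = 27.8 °C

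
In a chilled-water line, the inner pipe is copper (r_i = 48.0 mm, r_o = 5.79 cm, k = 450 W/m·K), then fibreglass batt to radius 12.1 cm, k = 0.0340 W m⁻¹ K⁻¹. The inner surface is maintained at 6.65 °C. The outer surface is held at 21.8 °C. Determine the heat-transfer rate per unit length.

Q' = 4.39 W/m

Series thermal resistances, inner to outer:
  R'_copper = ln(0.0579/0.0480)/(2πk) = 0.1875/(2π·450) = 6.632×10^-5 m·K/W
  R'_fibreglass batt = ln(0.121/0.0579)/(2πk) = 0.7371/(2π·0.0340) = 3.450 m·K/W
ΣR = 6.632×10^-5 + 3.450 = 3.450 m·K/W
Q' = ΔT/ΣR = (6.65 °C − 21.8 °C)/3.450 = -4.39 W/m
(Negative Q' ⇒ heat flows inward; heat gain = 4.39 W/m.)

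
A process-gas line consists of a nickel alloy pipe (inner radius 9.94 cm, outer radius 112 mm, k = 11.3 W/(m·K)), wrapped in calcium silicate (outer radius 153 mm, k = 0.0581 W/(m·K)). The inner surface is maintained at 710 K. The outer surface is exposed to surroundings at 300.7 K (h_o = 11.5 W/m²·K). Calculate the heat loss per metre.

Resistance network (inner→outer):
  R'_nickel alloy = ln(0.112/0.0994)/(2πk) = 0.1193/(2π·11.3) = 0.001681 m·K/W
  R'_calcium silicate = ln(0.153/0.112)/(2πk) = 0.3119/(2π·0.0581) = 0.8545 m·K/W
  R'_conv,out = 1/(2πr h) = 1/(2π·0.153·11.5) = 0.09045 m·K/W
ΣR = 0.001681 + 0.8545 + 0.09045 = 0.9466 m·K/W
Q' = ΔT/ΣR = (710 K − 300.7 K)/0.9466 = 432 W/m

Q' = 432 W/m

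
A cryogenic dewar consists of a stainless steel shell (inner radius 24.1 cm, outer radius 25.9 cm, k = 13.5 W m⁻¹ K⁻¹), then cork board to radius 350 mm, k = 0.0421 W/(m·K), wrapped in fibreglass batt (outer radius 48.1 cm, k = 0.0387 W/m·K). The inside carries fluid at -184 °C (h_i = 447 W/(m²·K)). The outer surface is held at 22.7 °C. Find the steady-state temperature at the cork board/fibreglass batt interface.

Treat each layer as a resistance in series:
  R_conv,in = 1/(4πr²h) = 1/(4π·0.241²·447) = 0.003065 K/W
  R_stainless steel = (1/0.241 − 1/0.259)/(4πk) = 0.2884/(4π·13.5) = 0.001700 K/W
  R_cork board = (1/0.259 − 1/0.350)/(4πk) = 1.004/(4π·0.0421) = 1.897 K/W
  R_fibreglass batt = (1/0.350 − 1/0.481)/(4πk) = 0.7781/(4π·0.0387) = 1.600 K/W
ΣR = 0.003065 + 0.001700 + 1.897 + 1.600 = 3.502 K/W
Q = ΔT/ΣR = (-184 °C − 22.7 °C)/3.502 = -59.02 W
From the inner boundary to the cork board/fibreglass batt interface, ΣR_partial = 1.902 K/W.
T_interface = T_in − Q·ΣR_partial = -184 °C − (-59.02)(1.902) = -71.7 °C

T = -71.7 °C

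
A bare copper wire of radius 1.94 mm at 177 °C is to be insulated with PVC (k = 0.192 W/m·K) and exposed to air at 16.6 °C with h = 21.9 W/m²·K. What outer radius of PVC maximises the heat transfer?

For a cylinder, r_cr = k_ins/h = 0.192/21.9 = 0.00877 m = 0.877 cm

r_cr = 0.877 cm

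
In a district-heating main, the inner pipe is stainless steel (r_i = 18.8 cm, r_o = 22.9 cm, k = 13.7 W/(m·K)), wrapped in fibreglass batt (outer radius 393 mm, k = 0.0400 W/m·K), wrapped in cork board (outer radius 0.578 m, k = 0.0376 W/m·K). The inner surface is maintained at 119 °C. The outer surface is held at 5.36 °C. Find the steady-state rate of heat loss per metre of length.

Series thermal resistances, inner to outer:
  R'_stainless steel = ln(0.229/0.188)/(2πk) = 0.1973/(2π·13.7) = 0.002292 m·K/W
  R'_fibreglass batt = ln(0.393/0.229)/(2πk) = 0.5401/(2π·0.0400) = 2.149 m·K/W
  R'_cork board = ln(0.578/0.393)/(2πk) = 0.3858/(2π·0.0376) = 1.633 m·K/W
ΣR = 0.002292 + 2.149 + 1.633 = 3.784 m·K/W
Q' = ΔT/ΣR = (119 °C − 5.36 °C)/3.784 = 30.0 W/m

Q' = 30.0 W/m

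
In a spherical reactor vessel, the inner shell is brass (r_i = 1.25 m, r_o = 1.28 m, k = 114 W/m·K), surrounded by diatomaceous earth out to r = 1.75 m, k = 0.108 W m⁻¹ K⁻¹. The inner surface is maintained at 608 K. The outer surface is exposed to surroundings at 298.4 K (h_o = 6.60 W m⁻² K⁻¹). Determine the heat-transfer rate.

Q = 1950 W

Series thermal resistances, inner to outer:
  R_brass = (1/1.25 − 1/1.28)/(4πk) = 0.01875/(4π·114) = 1.309×10^-5 K/W
  R_diatomaceous earth = (1/1.28 − 1/1.75)/(4πk) = 0.2098/(4π·0.108) = 0.1546 K/W
  R_conv,out = 1/(4πr²h) = 1/(4π·1.75²·6.60) = 0.003937 K/W
ΣR = 1.309×10^-5 + 0.1546 + 0.003937 = 0.1586 K/W
Q = ΔT/ΣR = (608 K − 298.4 K)/0.1586 = 1950 W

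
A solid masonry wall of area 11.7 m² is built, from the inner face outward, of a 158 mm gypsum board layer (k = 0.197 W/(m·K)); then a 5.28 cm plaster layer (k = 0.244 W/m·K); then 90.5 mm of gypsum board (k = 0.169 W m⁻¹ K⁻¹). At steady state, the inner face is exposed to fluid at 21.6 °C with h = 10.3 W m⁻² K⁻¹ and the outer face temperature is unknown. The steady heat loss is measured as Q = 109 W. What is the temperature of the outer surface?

Series resistances:
  R_conv,in = 1/(hA) = 1/(10.3·11.7) = 0.008298 K/W
  R_gypsum board = L/(kA) = 0.158/(0.197·11.7) = 0.06855 K/W
  R_plaster = L/(kA) = 0.0528/(0.244·11.7) = 0.01850 K/W
  R_gypsum board = L/(kA) = 0.0905/(0.169·11.7) = 0.04577 K/W
ΣR = 0.1411 K/W
ΔT = Q·ΣR = 109 × 0.1411 = 15.38 K
Heat flows outward, so T_out = T_in − ΔT = 21.6 − 15.38 = 6.22 °C

T_out = 6.22 °C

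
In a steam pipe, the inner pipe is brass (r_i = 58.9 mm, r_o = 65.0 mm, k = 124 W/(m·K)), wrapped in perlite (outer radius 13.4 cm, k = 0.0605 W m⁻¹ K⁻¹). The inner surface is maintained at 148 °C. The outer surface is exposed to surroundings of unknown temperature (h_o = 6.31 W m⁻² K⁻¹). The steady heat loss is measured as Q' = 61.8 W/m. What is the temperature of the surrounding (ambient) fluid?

Sum the resistances:
  R'_brass = ln(0.0650/0.0589)/(2πk) = 0.09855/(2π·124) = 1.265×10^-4 m·K/W
  R'_perlite = ln(0.134/0.0650)/(2πk) = 0.7235/(2π·0.0605) = 1.903 m·K/W
  R'_conv,out = 1/(2πr h) = 1/(2π·0.134·6.31) = 0.1882 m·K/W
ΣR = 2.092 m·K/W
ΔT = Q'·ΣR = 61.8 × 2.092 = 129.3 K
Heat flows outward, so T_out = T_in − ΔT = 148 − 129.3 = 18.7 °C

T_out = 18.7 °C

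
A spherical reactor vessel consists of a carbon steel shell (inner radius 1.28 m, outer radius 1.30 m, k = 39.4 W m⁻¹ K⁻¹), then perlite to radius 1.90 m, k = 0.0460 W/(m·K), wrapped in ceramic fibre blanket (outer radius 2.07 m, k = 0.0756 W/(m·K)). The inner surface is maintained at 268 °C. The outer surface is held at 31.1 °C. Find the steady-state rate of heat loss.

Resistance network (inner→outer):
  R_carbon steel = (1/1.28 − 1/1.30)/(4πk) = 0.01202/(4π·39.4) = 2.428×10^-5 K/W
  R_perlite = (1/1.30 − 1/1.90)/(4πk) = 0.2429/(4π·0.0460) = 0.4202 K/W
  R_ceramic fibre blanket = (1/1.90 − 1/2.07)/(4πk) = 0.04322/(4π·0.0756) = 0.04550 K/W
ΣR = 2.428×10^-5 + 0.4202 + 0.04550 = 0.4657 K/W
Q = ΔT/ΣR = (268 °C − 31.1 °C)/0.4657 = 509 W

Q = 509 W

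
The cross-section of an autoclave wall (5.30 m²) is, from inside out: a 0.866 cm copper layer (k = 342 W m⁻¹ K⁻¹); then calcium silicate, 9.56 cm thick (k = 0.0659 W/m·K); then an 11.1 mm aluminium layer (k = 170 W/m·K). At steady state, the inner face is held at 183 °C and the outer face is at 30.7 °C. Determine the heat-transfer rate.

Q = 556 W

Resistance network (inner→outer):
  R_copper = L/(kA) = 0.00866/(342·5.30) = 4.778×10^-6 K/W
  R_calcium silicate = L/(kA) = 0.0956/(0.0659·5.30) = 0.2737 K/W
  R_aluminium = L/(kA) = 0.0111/(170·5.30) = 1.232×10^-5 K/W
ΣR = 4.778×10^-6 + 0.2737 + 1.232×10^-5 = 0.2737 K/W
Q = ΔT/ΣR = (183 °C − 30.7 °C)/0.2737 = 556 W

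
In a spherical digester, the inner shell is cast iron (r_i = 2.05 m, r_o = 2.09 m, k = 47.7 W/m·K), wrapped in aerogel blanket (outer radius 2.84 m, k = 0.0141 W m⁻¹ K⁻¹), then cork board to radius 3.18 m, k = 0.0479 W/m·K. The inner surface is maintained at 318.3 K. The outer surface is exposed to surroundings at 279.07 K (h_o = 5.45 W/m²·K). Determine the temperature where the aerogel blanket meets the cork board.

Treat each layer as a resistance in series:
  R_cast iron = (1/2.05 − 1/2.09)/(4πk) = 0.009336/(4π·47.7) = 1.558×10^-5 K/W
  R_aerogel blanket = (1/2.09 − 1/2.84)/(4πk) = 0.1264/(4π·0.0141) = 0.7131 K/W
  R_cork board = (1/2.84 − 1/3.18)/(4πk) = 0.03765/(4π·0.0479) = 0.06254 K/W
  R_conv,out = 1/(4πr²h) = 1/(4π·3.18²·5.45) = 0.001444 K/W
ΣR = 1.558×10^-5 + 0.7131 + 0.06254 + 0.001444 = 0.7771 K/W
Q = ΔT/ΣR = (318.3 K − 279.07 K)/0.7771 = 50.48 W
From the inner boundary to the aerogel blanket/cork board interface, ΣR_partial = 0.7131 K/W.
T_interface = T_in − Q·ΣR_partial = 318.3 K − (50.48)(0.7131) = 282.30 K

T = 282.30 K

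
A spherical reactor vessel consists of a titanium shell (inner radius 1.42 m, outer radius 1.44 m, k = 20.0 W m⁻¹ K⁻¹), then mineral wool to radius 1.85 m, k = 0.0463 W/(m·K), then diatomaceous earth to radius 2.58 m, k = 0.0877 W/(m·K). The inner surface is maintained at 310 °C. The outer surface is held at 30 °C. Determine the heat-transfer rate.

Q = 694 W

Series thermal resistances, inner to outer:
  R_titanium = (1/1.42 − 1/1.44)/(4πk) = 0.009781/(4π·20.0) = 3.892×10^-5 K/W
  R_mineral wool = (1/1.44 − 1/1.85)/(4πk) = 0.1539/(4π·0.0463) = 0.2645 K/W
  R_diatomaceous earth = (1/1.85 − 1/2.58)/(4πk) = 0.1529/(4π·0.0877) = 0.1388 K/W
ΣR = 3.892×10^-5 + 0.2645 + 0.1388 = 0.4033 K/W
Q = ΔT/ΣR = (310 °C − 30 °C)/0.4033 = 694 W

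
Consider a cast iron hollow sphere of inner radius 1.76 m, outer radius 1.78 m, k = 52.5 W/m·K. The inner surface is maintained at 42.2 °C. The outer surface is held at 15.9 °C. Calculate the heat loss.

Q = 2720 kW

Q = 4πk·ΔT/(1/r₁ − 1/r₂) = 4π × 52.5 × 26.3 / (1/1.76 − 1/1.78) = 2.72×10^6 W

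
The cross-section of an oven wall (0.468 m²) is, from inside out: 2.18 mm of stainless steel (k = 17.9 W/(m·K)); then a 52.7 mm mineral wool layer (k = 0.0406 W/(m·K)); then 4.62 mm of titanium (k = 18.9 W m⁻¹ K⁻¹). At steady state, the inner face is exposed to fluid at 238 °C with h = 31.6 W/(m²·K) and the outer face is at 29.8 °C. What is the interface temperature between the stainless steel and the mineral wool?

Resistance network (inner→outer):
  R_conv,in = 1/(hA) = 1/(31.6·0.468) = 0.06762 K/W
  R_stainless steel = L/(kA) = 0.00218/(17.9·0.468) = 2.602×10^-4 K/W
  R_mineral wool = L/(kA) = 0.0527/(0.0406·0.468) = 2.774 K/W
  R_titanium = L/(kA) = 0.00462/(18.9·0.468) = 5.223×10^-4 K/W
ΣR = 0.06762 + 2.602×10^-4 + 2.774 + 5.223×10^-4 = 2.842 K/W
Q = ΔT/ΣR = (238 °C − 29.8 °C)/2.842 = 73.26 W
From the inner boundary to the stainless steel/mineral wool interface, ΣR_partial = 0.06788 K/W.
T_interface = T_in − Q·ΣR_partial = 238 °C − (73.26)(0.06788) = 233 °C

T = 233 °C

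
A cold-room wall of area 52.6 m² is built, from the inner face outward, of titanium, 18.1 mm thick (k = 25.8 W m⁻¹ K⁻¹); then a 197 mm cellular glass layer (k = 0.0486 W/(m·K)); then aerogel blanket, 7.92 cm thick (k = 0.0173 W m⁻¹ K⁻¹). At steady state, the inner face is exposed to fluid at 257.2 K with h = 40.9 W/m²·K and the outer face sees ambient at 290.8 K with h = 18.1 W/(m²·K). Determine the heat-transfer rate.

Series thermal resistances, inner to outer:
  R_conv,in = 1/(hA) = 1/(40.9·52.6) = 4.648×10^-4 K/W
  R_titanium = L/(kA) = 0.0181/(25.8·52.6) = 1.334×10^-5 K/W
  R_cellular glass = L/(kA) = 0.197/(0.0486·52.6) = 0.07706 K/W
  R_aerogel blanket = L/(kA) = 0.0792/(0.0173·52.6) = 0.08703 K/W
  R_conv,out = 1/(hA) = 1/(18.1·52.6) = 0.001050 K/W
ΣR = 4.648×10^-4 + 1.334×10^-5 + 0.07706 + 0.08703 + 0.001050 = 0.1656 K/W
Q = ΔT/ΣR = (257.2 K − 290.8 K)/0.1656 = -203 W
(Negative Q ⇒ heat flows inward; heat gain = 203 W.)

Q = 203 W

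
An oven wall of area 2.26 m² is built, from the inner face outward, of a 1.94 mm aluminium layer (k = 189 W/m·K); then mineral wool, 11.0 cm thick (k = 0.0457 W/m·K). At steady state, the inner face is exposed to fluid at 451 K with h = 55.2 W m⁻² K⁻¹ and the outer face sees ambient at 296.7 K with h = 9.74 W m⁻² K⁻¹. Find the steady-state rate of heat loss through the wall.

Q = 138 W

Treat each layer as a resistance in series:
  R_conv,in = 1/(hA) = 1/(55.2·2.26) = 0.008016 K/W
  R_aluminium = L/(kA) = 0.00194/(189·2.26) = 4.542×10^-6 K/W
  R_mineral wool = L/(kA) = 0.110/(0.0457·2.26) = 1.065 K/W
  R_conv,out = 1/(hA) = 1/(9.74·2.26) = 0.04543 K/W
ΣR = 0.008016 + 4.542×10^-6 + 1.065 + 0.04543 = 1.118 K/W
Q = ΔT/ΣR = (451 K − 296.7 K)/1.118 = 138 W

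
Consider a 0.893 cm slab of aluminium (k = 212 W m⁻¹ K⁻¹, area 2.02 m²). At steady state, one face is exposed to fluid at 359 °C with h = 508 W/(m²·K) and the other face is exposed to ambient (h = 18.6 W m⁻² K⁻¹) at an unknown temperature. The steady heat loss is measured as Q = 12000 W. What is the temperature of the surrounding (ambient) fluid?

Series resistances:
  R_conv,in = 1/(hA) = 1/(508·2.02) = 9.745×10^-4 K/W
  R_aluminium = L/(kA) = 0.00893/(212·2.02) = 2.085×10^-5 K/W
  R_conv,out = 1/(hA) = 1/(18.6·2.02) = 0.02662 K/W
ΣR = 0.02761 K/W
ΔT = Q·ΣR = 12000 × 0.02761 = 331.3 K
Heat flows outward, so T_out = T_in − ΔT = 359 − 331.3 = 27.7 °C

T_out = 27.7 °C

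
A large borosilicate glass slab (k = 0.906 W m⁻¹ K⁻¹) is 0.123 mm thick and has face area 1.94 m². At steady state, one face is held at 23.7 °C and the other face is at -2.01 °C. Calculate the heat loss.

Q = 367 kW

Q = kA·ΔT/L = 0.906 × 1.94 × |23.7 °C − -2.01 °C| / 1.23×10^-4 = 3.67×10^5 W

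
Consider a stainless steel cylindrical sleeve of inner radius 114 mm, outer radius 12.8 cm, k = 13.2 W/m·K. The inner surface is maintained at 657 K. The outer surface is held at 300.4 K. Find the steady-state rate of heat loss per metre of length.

Q' = 2πk·ΔT/ln(r₂/r₁) = 2π × 13.2 × 356.6 / ln(0.128/0.114) = 2.55×10^5 W/m

Q' = 255 kW/m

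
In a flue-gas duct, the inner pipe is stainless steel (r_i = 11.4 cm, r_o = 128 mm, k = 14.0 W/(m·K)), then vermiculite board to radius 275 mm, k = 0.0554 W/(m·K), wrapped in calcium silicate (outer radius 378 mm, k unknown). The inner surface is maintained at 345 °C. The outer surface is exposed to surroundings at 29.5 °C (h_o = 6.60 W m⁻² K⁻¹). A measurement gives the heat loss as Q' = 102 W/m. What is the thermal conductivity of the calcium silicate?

k = 0.0609 W/m·K

ΣR = ΔT/Q' = |345 − 29.5|/102 = 3.093 m·K/W
Known resistances:
  R'_stainless steel = ln(0.128/0.114)/(2πk) = 0.1158/(2π·14.0) = 0.001317 m·K/W
  R'_vermiculite board = ln(0.275/0.128)/(2πk) = 0.7647/(2π·0.0554) = 2.197 m·K/W
  R'_conv,out = 1/(2πr h) = 1/(2π·0.378·6.60) = 0.06379 m·K/W
R_calcium silicate = ΣR − ΣR_known = 3.093 − 2.262 = 0.8310 m·K/W
ln(r₂/r₁)/(2πk) = 0.8310 ⇒ k = 0.3181/(2π·0.8310) = 0.0609 W/m·K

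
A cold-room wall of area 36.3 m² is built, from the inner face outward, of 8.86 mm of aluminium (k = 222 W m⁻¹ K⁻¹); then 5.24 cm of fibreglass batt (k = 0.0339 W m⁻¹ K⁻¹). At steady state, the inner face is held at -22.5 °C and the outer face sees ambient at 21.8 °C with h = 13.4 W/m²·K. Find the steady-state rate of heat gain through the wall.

Resistance network (inner→outer):
  R_aluminium = L/(kA) = 0.00886/(222·36.3) = 1.099×10^-6 K/W
  R_fibreglass batt = L/(kA) = 0.0524/(0.0339·36.3) = 0.04258 K/W
  R_conv,out = 1/(hA) = 1/(13.4·36.3) = 0.002056 K/W
ΣR = 1.099×10^-6 + 0.04258 + 0.002056 = 0.04464 K/W
Q = ΔT/ΣR = (-22.5 °C − 21.8 °C)/0.04464 = -992 W
(Negative Q ⇒ heat flows inward; heat gain = 992 W.)

Q = 992 W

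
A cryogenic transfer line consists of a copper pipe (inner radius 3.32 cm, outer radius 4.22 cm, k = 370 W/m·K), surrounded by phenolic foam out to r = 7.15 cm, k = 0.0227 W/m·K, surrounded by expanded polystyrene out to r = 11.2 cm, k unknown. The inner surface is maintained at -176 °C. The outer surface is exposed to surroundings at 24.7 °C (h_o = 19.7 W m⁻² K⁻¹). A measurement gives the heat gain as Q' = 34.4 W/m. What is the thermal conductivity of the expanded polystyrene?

ΣR = ΔT/Q' = |-176 − 24.7|/34.4 = 5.834 m·K/W
Known resistances:
  R'_copper = ln(0.0422/0.0332)/(2πk) = 0.2399/(2π·370) = 1.032×10^-4 m·K/W
  R'_phenolic foam = ln(0.0715/0.0422)/(2πk) = 0.5273/(2π·0.0227) = 3.697 m·K/W
  R'_conv,out = 1/(2πr h) = 1/(2π·0.112·19.7) = 0.07213 m·K/W
R_expanded polystyrene = ΣR − ΣR_known = 5.834 − 3.769 = 2.065 m·K/W
ln(r₂/r₁)/(2πk) = 2.065 ⇒ k = 0.4488/(2π·2.065) = 0.0346 W/m·K

k = 0.0346 W/m·K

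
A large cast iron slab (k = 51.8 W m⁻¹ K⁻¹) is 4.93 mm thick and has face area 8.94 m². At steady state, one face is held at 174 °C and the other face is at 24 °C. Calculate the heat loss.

Q = kA·ΔT/L = 51.8 × 8.94 × |174 °C − 24 °C| / 0.00493 = 1.41×10^7 W

Q = 14100 kW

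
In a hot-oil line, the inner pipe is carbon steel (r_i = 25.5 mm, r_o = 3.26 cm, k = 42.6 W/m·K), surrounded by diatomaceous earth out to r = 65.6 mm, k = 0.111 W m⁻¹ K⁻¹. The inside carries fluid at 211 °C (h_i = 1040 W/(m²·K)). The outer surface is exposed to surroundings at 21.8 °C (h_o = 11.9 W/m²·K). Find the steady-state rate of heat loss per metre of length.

Treat each layer as a resistance in series:
  R'_conv,in = 1/(2πr h) = 1/(2π·0.0255·1040) = 0.006001 m·K/W
  R'_carbon steel = ln(0.0326/0.0255)/(2πk) = 0.2456/(2π·42.6) = 9.177×10^-4 m·K/W
  R'_diatomaceous earth = ln(0.0656/0.0326)/(2πk) = 0.6993/(2π·0.111) = 1.003 m·K/W
  R'_conv,out = 1/(2πr h) = 1/(2π·0.0656·11.9) = 0.2039 m·K/W
ΣR = 0.006001 + 9.177×10^-4 + 1.003 + 0.2039 = 1.214 m·K/W
Q' = ΔT/ΣR = (211 °C − 21.8 °C)/1.214 = 156 W/m

Q' = 156 W/m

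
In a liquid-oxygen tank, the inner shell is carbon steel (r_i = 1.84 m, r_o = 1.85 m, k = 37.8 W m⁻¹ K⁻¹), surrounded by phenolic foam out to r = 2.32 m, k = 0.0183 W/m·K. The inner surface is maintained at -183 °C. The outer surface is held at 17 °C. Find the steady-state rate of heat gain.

Q = 420 W

Treat each layer as a resistance in series:
  R_carbon steel = (1/1.84 − 1/1.85)/(4πk) = 0.002938/(4π·37.8) = 6.185×10^-6 K/W
  R_phenolic foam = (1/1.85 − 1/2.32)/(4πk) = 0.1095/(4π·0.0183) = 0.4762 K/W
ΣR = 6.185×10^-6 + 0.4762 = 0.4762 K/W
Q = ΔT/ΣR = (-183 °C − 17 °C)/0.4762 = -420 W
(Negative Q ⇒ heat flows inward; heat gain = 420 W.)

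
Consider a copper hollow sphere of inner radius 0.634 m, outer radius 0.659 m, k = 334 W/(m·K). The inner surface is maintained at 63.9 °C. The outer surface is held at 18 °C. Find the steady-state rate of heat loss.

Q = 4πk·ΔT/(1/r₁ − 1/r₂) = 4π × 334 × 45.9 / (1/0.634 − 1/0.659) = 3.22×10^6 W

Q = 3220 kW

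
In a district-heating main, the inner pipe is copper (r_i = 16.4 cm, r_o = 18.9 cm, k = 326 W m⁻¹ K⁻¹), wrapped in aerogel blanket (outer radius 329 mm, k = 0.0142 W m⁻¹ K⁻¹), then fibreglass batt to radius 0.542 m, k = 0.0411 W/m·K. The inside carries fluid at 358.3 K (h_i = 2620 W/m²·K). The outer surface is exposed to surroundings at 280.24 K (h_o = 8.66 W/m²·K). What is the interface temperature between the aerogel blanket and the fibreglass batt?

Series thermal resistances, inner to outer:
  R'_conv,in = 1/(2πr h) = 1/(2π·0.164·2620) = 3.704×10^-4 m·K/W
  R'_copper = ln(0.189/0.164)/(2πk) = 0.1419/(2π·326) = 6.927×10^-5 m·K/W
  R'_aerogel blanket = ln(0.329/0.189)/(2πk) = 0.5543/(2π·0.0142) = 6.213 m·K/W
  R'_fibreglass batt = ln(0.542/0.329)/(2πk) = 0.4992/(2π·0.0411) = 1.933 m·K/W
  R'_conv,out = 1/(2πr h) = 1/(2π·0.542·8.66) = 0.03391 m·K/W
ΣR = 3.704×10^-4 + 6.927×10^-5 + 6.213 + 1.933 + 0.03391 = 8.180 m·K/W
Q' = ΔT/ΣR = (358.3 K − 280.24 K)/8.180 = 9.543 W/m
From the inner boundary to the aerogel blanket/fibreglass batt interface, ΣR_partial = 6.213 m·K/W.
T_interface = T_in − Q'·ΣR_partial = 358.3 K − (9.543)(6.213) = 299.0 K

T = 299.0 K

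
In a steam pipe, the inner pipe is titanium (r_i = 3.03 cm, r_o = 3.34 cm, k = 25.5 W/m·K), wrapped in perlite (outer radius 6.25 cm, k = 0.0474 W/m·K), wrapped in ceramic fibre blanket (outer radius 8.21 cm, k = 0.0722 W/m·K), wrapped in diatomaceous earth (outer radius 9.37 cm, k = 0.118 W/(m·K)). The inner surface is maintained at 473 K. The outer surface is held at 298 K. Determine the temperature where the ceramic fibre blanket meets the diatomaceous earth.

T = 308.8 K

Resistance network (inner→outer):
  R'_titanium = ln(0.0334/0.0303)/(2πk) = 0.09741/(2π·25.5) = 6.080×10^-4 m·K/W
  R'_perlite = ln(0.0625/0.0334)/(2πk) = 0.6266/(2π·0.0474) = 2.104 m·K/W
  R'_ceramic fibre blanket = ln(0.0821/0.0625)/(2πk) = 0.2728/(2π·0.0722) = 0.6013 m·K/W
  R'_diatomaceous earth = ln(0.0937/0.0821)/(2πk) = 0.1322/(2π·0.118) = 0.1783 m·K/W
ΣR = 6.080×10^-4 + 2.104 + 0.6013 + 0.1783 = 2.884 m·K/W
Q' = ΔT/ΣR = (473 K − 298 K)/2.884 = 60.68 W/m
From the inner boundary to the ceramic fibre blanket/diatomaceous earth interface, ΣR_partial = 2.706 m·K/W.
T_interface = T_in − Q'·ΣR_partial = 473 K − (60.68)(2.706) = 308.8 K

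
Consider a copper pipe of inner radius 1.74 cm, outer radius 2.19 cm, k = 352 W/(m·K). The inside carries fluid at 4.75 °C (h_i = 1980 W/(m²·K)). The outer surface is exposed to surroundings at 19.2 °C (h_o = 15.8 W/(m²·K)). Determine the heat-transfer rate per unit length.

Q' = 31.1 W/m

Treat each layer as a resistance in series:
  R'_conv,in = 1/(2πr h) = 1/(2π·0.0174·1980) = 0.004620 m·K/W
  R'_copper = ln(0.0219/0.0174)/(2πk) = 0.2300/(2π·352) = 1.040×10^-4 m·K/W
  R'_conv,out = 1/(2πr h) = 1/(2π·0.0219·15.8) = 0.4600 m·K/W
ΣR = 0.004620 + 1.040×10^-4 + 0.4600 = 0.4647 m·K/W
Q' = ΔT/ΣR = (4.75 °C − 19.2 °C)/0.4647 = -31.1 W/m
(Negative Q' ⇒ heat flows inward; heat gain = 31.1 W/m.)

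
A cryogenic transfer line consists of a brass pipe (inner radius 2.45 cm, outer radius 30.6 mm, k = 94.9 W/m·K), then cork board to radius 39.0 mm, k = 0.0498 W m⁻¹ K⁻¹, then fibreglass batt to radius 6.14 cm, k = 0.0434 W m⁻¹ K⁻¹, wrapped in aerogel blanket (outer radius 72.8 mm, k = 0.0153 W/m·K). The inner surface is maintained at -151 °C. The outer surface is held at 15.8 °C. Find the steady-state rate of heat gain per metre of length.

Q' = 39.6 W/m

Series thermal resistances, inner to outer:
  R'_brass = ln(0.0306/0.0245)/(2πk) = 0.2223/(2π·94.9) = 3.729×10^-4 m·K/W
  R'_cork board = ln(0.0390/0.0306)/(2πk) = 0.2426/(2π·0.0498) = 0.7752 m·K/W
  R'_fibreglass batt = ln(0.0614/0.0390)/(2πk) = 0.4538/(2π·0.0434) = 1.664 m·K/W
  R'_aerogel blanket = ln(0.0728/0.0614)/(2πk) = 0.1703/(2π·0.0153) = 1.772 m·K/W
ΣR = 3.729×10^-4 + 0.7752 + 1.664 + 1.772 = 4.212 m·K/W
Q' = ΔT/ΣR = (-151 °C − 15.8 °C)/4.212 = -39.6 W/m
(Negative Q' ⇒ heat flows inward; heat gain = 39.6 W/m.)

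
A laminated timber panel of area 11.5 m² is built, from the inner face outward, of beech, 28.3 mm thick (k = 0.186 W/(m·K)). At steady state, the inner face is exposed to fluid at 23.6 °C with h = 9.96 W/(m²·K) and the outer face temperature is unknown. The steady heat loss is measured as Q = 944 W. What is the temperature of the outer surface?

T_out = 2.87 °C

Series resistances:
  R_conv,in = 1/(hA) = 1/(9.96·11.5) = 0.008731 K/W
  R_beech = L/(kA) = 0.0283/(0.186·11.5) = 0.01323 K/W
ΣR = 0.02196 K/W
ΔT = Q·ΣR = 944 × 0.02196 = 20.73 K
Heat flows outward, so T_out = T_in − ΔT = 23.6 − 20.73 = 2.87 °C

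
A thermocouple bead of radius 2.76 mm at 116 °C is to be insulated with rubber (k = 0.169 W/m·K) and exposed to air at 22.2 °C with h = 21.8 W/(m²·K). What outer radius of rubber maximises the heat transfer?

For a sphere, r_cr = 2k_ins/h = 2·0.169/21.8 = 0.0155 m = 1.55 cm

r_cr = 1.55 cm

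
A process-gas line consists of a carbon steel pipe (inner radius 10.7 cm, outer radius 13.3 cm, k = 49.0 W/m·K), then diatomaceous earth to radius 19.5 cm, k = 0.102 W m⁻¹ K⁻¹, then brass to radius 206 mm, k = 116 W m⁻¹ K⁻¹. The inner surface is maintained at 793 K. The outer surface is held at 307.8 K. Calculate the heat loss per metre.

Resistance network (inner→outer):
  R'_carbon steel = ln(0.133/0.107)/(2πk) = 0.2175/(2π·49.0) = 7.065×10^-4 m·K/W
  R'_diatomaceous earth = ln(0.195/0.133)/(2πk) = 0.3827/(2π·0.102) = 0.5971 m·K/W
  R'_brass = ln(0.206/0.195)/(2πk) = 0.05488/(2π·116) = 7.529×10^-5 m·K/W
ΣR = 7.065×10^-4 + 0.5971 + 7.529×10^-5 = 0.5979 m·K/W
Q' = ΔT/ΣR = (793 K − 307.8 K)/0.5979 = 812 W/m

Q' = 812 W/m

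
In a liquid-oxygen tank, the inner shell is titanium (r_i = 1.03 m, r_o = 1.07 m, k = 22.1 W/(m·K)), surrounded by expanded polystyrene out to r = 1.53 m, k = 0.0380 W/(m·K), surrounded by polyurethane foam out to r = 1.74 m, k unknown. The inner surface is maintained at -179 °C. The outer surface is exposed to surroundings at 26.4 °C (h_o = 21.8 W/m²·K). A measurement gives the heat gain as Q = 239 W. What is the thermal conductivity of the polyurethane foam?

k = 0.0233 W/m·K

ΣR = ΔT/Q = |-179 − 26.4|/239 = 0.8594 K/W
Known resistances:
  R_titanium = (1/1.03 − 1/1.07)/(4πk) = 0.03629/(4π·22.1) = 1.307×10^-4 K/W
  R_expanded polystyrene = (1/1.07 − 1/1.53)/(4πk) = 0.2810/(4π·0.0380) = 0.5884 K/W
  R_conv,out = 1/(4πr²h) = 1/(4π·1.74²·21.8) = 0.001206 K/W
R_polyurethane foam = ΣR − ΣR_known = 0.8594 − 0.5897 = 0.2697 K/W
(1/r₁−1/r₂)/(4πk) = 0.2697 ⇒ k = 0.07888/(4π·0.2697) = 0.0233 W/m·K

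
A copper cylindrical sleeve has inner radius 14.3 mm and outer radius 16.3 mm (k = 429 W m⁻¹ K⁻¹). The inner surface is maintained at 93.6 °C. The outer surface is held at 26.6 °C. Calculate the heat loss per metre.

Q' = 1380 kW/m

Q' = 2πk·ΔT/ln(r₂/r₁) = 2π × 429 × 67 / ln(0.0163/0.0143) = 1.38×10^6 W/m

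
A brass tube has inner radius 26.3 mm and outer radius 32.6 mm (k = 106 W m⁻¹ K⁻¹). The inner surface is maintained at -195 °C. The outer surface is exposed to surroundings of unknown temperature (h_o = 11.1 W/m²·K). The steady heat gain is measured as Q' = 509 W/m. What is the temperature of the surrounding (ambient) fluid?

Series resistances:
  R'_brass = ln(0.0326/0.0263)/(2πk) = 0.2147/(2π·106) = 3.224×10^-4 m·K/W
  R'_conv,out = 1/(2πr h) = 1/(2π·0.0326·11.1) = 0.4398 m·K/W
ΣR = 0.4401 m·K/W
ΔT = Q'·ΣR = 509 × 0.4401 = 224.0 K
Heat flows inward, so T_out = T_in + ΔT = -195 + 224.0 = 29.0 °C

T_out = 29.0 °C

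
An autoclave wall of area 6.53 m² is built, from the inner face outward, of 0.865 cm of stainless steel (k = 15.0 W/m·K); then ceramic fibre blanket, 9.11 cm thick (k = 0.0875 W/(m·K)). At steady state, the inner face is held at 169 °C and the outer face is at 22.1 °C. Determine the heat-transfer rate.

Q = 921 W

Treat each layer as a resistance in series:
  R_stainless steel = L/(kA) = 0.00865/(15.0·6.53) = 8.831×10^-5 K/W
  R_ceramic fibre blanket = L/(kA) = 0.0911/(0.0875·6.53) = 0.1594 K/W
ΣR = 8.831×10^-5 + 0.1594 = 0.1595 K/W
Q = ΔT/ΣR = (169 °C − 22.1 °C)/0.1595 = 921 W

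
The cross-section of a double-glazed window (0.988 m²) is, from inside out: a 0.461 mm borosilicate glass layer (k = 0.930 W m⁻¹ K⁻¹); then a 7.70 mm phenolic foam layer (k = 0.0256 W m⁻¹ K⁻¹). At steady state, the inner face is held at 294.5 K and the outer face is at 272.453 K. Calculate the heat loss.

Q = 72.3 W

Treat each layer as a resistance in series:
  R_borosilicate glass = L/(kA) = 4.61×10^-4/(0.930·0.988) = 5.017×10^-4 K/W
  R_phenolic foam = L/(kA) = 0.00770/(0.0256·0.988) = 0.3044 K/W
ΣR = 5.017×10^-4 + 0.3044 = 0.3049 K/W
Q = ΔT/ΣR = (294.5 K − 272.453 K)/0.3049 = 72.3 W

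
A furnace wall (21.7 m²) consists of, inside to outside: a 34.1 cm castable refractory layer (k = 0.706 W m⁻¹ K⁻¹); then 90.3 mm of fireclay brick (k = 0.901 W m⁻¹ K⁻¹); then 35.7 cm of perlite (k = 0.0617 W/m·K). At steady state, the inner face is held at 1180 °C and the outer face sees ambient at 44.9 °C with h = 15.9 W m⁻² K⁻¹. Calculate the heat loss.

Q = 3.83 kW

Resistance network (inner→outer):
  R_castable refractory = L/(kA) = 0.341/(0.706·21.7) = 0.02226 K/W
  R_fireclay brick = L/(kA) = 0.0903/(0.901·21.7) = 0.004619 K/W
  R_perlite = L/(kA) = 0.357/(0.0617·21.7) = 0.2666 K/W
  R_conv,out = 1/(hA) = 1/(15.9·21.7) = 0.002898 K/W
ΣR = 0.02226 + 0.004619 + 0.2666 + 0.002898 = 0.2964 K/W
Q = ΔT/ΣR = (1180 °C − 44.9 °C)/0.2964 = 3830 W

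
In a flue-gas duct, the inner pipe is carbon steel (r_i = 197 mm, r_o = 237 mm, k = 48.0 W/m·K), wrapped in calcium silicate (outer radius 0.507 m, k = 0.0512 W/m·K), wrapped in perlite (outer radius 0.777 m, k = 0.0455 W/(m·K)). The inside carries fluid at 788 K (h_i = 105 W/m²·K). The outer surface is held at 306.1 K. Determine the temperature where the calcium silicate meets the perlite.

Resistance network (inner→outer):
  R'_conv,in = 1/(2πr h) = 1/(2π·0.197·105) = 0.007694 m·K/W
  R'_carbon steel = ln(0.237/0.197)/(2πk) = 0.1849/(2π·48.0) = 6.129×10^-4 m·K/W
  R'_calcium silicate = ln(0.507/0.237)/(2πk) = 0.7605/(2π·0.0512) = 2.364 m·K/W
  R'_perlite = ln(0.777/0.507)/(2πk) = 0.4269/(2π·0.0455) = 1.493 m·K/W
ΣR = 0.007694 + 6.129×10^-4 + 2.364 + 1.493 = 3.865 m·K/W
Q' = ΔT/ΣR = (788 K − 306.1 K)/3.865 = 124.7 W/m
From the inner boundary to the calcium silicate/perlite interface, ΣR_partial = 2.372 m·K/W.
T_interface = T_in − Q'·ΣR_partial = 788 K − (124.7)(2.372) = 492 K

T = 492 K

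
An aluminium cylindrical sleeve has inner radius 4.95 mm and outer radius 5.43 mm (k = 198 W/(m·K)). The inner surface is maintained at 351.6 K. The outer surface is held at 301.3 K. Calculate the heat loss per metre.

Q' = 6.76×10^5 W/m

Q' = 2πk·ΔT/ln(r₂/r₁) = 2π × 198 × 50.3 / ln(0.00543/0.00495) = 6.76×10^5 W/m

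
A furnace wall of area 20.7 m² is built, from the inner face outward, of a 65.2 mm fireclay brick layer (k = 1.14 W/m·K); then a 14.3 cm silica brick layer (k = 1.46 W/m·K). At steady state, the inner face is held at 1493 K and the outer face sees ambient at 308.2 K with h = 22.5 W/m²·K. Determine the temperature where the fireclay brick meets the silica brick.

Series thermal resistances, inner to outer:
  R_fireclay brick = L/(kA) = 0.0652/(1.14·20.7) = 0.002763 K/W
  R_silica brick = L/(kA) = 0.143/(1.46·20.7) = 0.004732 K/W
  R_conv,out = 1/(hA) = 1/(22.5·20.7) = 0.002147 K/W
ΣR = 0.002763 + 0.004732 + 0.002147 = 0.009642 K/W
Q = ΔT/ΣR = (1493 K − 308.2 K)/0.009642 = 1.229×10^5 W
From the inner boundary to the fireclay brick/silica brick interface, ΣR_partial = 0.002763 K/W.
T_interface = T_in − Q·ΣR_partial = 1493 K − (1.229×10^5)(0.002763) = 1153 K

T = 1153 K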